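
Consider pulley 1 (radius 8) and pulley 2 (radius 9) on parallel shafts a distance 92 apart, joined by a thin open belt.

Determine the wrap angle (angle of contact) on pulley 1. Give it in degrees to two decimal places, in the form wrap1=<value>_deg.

wrap1=178.75_deg

open belt: β = asin((r2−r1)/C) = asin(1/92) = 0.6228°
wrap1 = π − 2β = 178.7544°
wrap2 = π + 2β = 181.2456°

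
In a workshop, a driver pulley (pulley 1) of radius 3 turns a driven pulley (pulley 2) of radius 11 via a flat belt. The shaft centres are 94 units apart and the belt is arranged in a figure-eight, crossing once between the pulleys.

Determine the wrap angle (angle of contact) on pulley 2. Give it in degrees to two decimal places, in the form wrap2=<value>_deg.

crossed belt: β = asin((r1+r2)/C) = asin(14/94) = 8.5653°
wrap1 = wrap2 = π + 2β = 197.1306°

wrap2=197.13_deg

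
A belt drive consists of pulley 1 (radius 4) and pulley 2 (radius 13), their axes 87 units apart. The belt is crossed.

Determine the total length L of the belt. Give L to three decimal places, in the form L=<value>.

L=230.740

crossed belt: β = asin((r1+r2)/C) = asin(17/87) = 11.2682°
wrap1 = wrap2 = π + 2β = 202.5365°
tangent length = C·cosβ = 85.3229
L = (r1+r2)·wrap + 2·C·cosβ = 17·3.5349 + 2·85.3229 = 230.7396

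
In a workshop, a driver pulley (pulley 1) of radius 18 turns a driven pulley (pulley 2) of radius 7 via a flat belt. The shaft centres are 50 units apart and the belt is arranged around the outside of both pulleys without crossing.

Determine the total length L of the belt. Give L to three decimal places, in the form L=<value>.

open belt: β = asin((r2−r1)/C) = asin(-11/50) = -12.7090°
wrap1 = π − 2β = 205.4181°
wrap2 = π + 2β = 154.5819°
tangent length = C·cosβ = 48.7750
L = r1·wrap1 + r2·wrap2 + 2·C·cosβ = 18·3.5852 + 7·2.6980 + 2·48.7750 = 180.9697

L=180.970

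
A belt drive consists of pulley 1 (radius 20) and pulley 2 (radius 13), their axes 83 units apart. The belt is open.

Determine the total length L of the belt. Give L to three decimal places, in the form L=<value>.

open belt: β = asin((r2−r1)/C) = asin(-7/83) = -4.8379°
wrap1 = π − 2β = 189.6758°
wrap2 = π + 2β = 170.3242°
tangent length = C·cosβ = 82.7043
L = r1·wrap1 + r2·wrap2 + 2·C·cosβ = 20·3.3105 + 13·2.9727 + 2·82.7043 = 270.2633

L=270.263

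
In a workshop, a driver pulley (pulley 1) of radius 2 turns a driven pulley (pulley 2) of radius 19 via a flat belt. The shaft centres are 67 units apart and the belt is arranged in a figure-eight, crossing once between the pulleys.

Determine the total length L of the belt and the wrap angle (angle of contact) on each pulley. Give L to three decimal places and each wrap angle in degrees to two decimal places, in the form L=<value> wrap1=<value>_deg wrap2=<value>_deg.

crossed belt: β = asin((r1+r2)/C) = asin(21/67) = 18.2662°
wrap1 = wrap2 = π + 2β = 216.5325°
tangent length = C·cosβ = 63.6239
L = (r1+r2)·wrap + 2·C·cosβ = 21·3.7792 + 2·63.6239 = 206.6111

L=206.611 wrap1=216.53_deg wrap2=216.53_deg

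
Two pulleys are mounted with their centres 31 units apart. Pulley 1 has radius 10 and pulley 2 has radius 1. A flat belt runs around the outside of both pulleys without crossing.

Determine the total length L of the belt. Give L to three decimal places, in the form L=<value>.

L=99.189

open belt: β = asin((r2−r1)/C) = asin(-9/31) = -16.8773°
wrap1 = π − 2β = 213.7545°
wrap2 = π + 2β = 146.2455°
tangent length = C·cosβ = 29.6648
L = r1·wrap1 + r2·wrap2 + 2·C·cosβ = 10·3.7307 + 1·2.5525 + 2·29.6648 = 99.1893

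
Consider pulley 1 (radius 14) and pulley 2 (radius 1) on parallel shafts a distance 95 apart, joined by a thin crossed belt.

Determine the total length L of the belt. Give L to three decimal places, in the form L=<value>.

crossed belt: β = asin((r1+r2)/C) = asin(15/95) = 9.0847°
wrap1 = wrap2 = π + 2β = 198.1694°
tangent length = C·cosβ = 93.8083
L = (r1+r2)·wrap + 2·C·cosβ = 15·3.4587 + 2·93.8083 = 239.4973

L=239.497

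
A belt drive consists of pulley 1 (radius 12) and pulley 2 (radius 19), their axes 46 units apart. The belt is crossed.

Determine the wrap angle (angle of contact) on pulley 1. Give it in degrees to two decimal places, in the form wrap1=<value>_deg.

crossed belt: β = asin((r1+r2)/C) = asin(31/46) = 42.3698°
wrap1 = wrap2 = π + 2β = 264.7396°

wrap1=264.74_deg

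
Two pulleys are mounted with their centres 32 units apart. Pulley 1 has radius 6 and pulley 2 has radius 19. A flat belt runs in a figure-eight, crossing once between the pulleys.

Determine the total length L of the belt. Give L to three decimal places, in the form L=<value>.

L=163.323

crossed belt: β = asin((r1+r2)/C) = asin(25/32) = 51.3752°
wrap1 = wrap2 = π + 2β = 282.7503°
tangent length = C·cosβ = 19.9750
L = (r1+r2)·wrap + 2·C·cosβ = 25·4.9349 + 2·19.9750 = 163.3231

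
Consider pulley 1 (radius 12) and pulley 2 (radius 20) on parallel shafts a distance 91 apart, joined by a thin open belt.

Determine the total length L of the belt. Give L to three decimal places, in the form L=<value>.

L=283.235

open belt: β = asin((r2−r1)/C) = asin(8/91) = 5.0435°
wrap1 = π − 2β = 169.9130°
wrap2 = π + 2β = 190.0870°
tangent length = C·cosβ = 90.6477
L = r1·wrap1 + r2·wrap2 + 2·C·cosβ = 12·2.9655 + 20·3.3176 + 2·90.6477 = 283.2347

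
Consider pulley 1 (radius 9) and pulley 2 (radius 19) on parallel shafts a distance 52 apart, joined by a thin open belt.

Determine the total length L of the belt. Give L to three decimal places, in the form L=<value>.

L=193.894

open belt: β = asin((r2−r1)/C) = asin(10/52) = 11.0875°
wrap1 = π − 2β = 157.8250°
wrap2 = π + 2β = 202.1750°
tangent length = C·cosβ = 51.0294
L = r1·wrap1 + r2·wrap2 + 2·C·cosβ = 9·2.7546 + 19·3.5286 + 2·51.0294 = 193.8937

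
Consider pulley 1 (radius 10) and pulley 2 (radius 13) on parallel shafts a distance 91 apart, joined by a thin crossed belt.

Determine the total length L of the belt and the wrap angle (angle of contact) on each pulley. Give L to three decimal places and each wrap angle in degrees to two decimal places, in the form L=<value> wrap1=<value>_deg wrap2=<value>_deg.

L=260.101 wrap1=209.28_deg wrap2=209.28_deg

crossed belt: β = asin((r1+r2)/C) = asin(23/91) = 14.6401°
wrap1 = wrap2 = π + 2β = 209.2803°
tangent length = C·cosβ = 88.0454
L = (r1+r2)·wrap + 2·C·cosβ = 23·3.6526 + 2·88.0454 = 260.1014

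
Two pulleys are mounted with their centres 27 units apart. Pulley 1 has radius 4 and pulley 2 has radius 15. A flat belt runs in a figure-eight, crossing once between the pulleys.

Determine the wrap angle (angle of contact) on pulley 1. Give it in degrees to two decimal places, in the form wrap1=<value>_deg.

crossed belt: β = asin((r1+r2)/C) = asin(19/27) = 44.7249°
wrap1 = wrap2 = π + 2β = 269.4498°

wrap1=269.45_deg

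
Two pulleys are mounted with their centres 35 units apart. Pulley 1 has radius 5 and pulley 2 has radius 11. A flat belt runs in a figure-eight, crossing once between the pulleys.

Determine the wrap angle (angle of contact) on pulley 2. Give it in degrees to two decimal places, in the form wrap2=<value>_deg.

crossed belt: β = asin((r1+r2)/C) = asin(16/35) = 27.2029°
wrap1 = wrap2 = π + 2β = 234.4058°

wrap2=234.41_deg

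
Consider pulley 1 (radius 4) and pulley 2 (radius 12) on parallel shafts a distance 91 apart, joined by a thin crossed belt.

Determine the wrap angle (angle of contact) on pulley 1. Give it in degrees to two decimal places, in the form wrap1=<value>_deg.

wrap1=200.25_deg

crossed belt: β = asin((r1+r2)/C) = asin(16/91) = 10.1266°
wrap1 = wrap2 = π + 2β = 200.2532°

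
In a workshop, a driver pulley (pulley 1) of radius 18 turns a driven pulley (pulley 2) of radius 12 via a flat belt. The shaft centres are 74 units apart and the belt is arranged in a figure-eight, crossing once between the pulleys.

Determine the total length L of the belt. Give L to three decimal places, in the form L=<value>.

crossed belt: β = asin((r1+r2)/C) = asin(30/74) = 23.9165°
wrap1 = wrap2 = π + 2β = 227.8331°
tangent length = C·cosβ = 67.6461
L = (r1+r2)·wrap + 2·C·cosβ = 30·3.9764 + 2·67.6461 = 254.5854

L=254.585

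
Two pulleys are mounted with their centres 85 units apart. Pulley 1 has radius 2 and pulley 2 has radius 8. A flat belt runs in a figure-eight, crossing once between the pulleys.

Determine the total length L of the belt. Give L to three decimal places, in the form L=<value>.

crossed belt: β = asin((r1+r2)/C) = asin(10/85) = 6.7563°
wrap1 = wrap2 = π + 2β = 193.5127°
tangent length = C·cosβ = 84.4097
L = (r1+r2)·wrap + 2·C·cosβ = 10·3.3774 + 2·84.4097 = 202.5938

L=202.594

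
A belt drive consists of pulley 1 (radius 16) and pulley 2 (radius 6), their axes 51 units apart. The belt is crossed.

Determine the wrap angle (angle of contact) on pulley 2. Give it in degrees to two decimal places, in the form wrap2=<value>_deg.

wrap2=231.11_deg

crossed belt: β = asin((r1+r2)/C) = asin(22/51) = 25.5547°
wrap1 = wrap2 = π + 2β = 231.1094°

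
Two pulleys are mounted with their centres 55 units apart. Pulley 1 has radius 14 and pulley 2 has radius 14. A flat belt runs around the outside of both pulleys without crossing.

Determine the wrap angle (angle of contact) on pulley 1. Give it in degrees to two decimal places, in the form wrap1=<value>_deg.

wrap1=180.00_deg

open belt: β = asin((r2−r1)/C) = asin(0/55) = 0.0000°
wrap1 = π − 2β = 180.0000°
wrap2 = π + 2β = 180.0000°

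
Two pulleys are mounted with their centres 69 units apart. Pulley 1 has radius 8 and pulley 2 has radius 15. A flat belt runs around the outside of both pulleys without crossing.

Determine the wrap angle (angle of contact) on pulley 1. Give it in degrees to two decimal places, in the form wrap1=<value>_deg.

wrap1=168.35_deg

open belt: β = asin((r2−r1)/C) = asin(7/69) = 5.8226°
wrap1 = π − 2β = 168.3547°
wrap2 = π + 2β = 191.6453°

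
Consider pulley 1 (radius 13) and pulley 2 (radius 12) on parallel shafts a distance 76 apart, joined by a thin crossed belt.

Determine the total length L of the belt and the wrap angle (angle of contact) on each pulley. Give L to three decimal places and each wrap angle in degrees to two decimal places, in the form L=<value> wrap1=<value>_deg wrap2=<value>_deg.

L=238.840 wrap1=218.41_deg wrap2=218.41_deg

crossed belt: β = asin((r1+r2)/C) = asin(25/76) = 19.2049°
wrap1 = wrap2 = π + 2β = 218.4098°
tangent length = C·cosβ = 71.7705
L = (r1+r2)·wrap + 2·C·cosβ = 25·3.8120 + 2·71.7705 = 238.8402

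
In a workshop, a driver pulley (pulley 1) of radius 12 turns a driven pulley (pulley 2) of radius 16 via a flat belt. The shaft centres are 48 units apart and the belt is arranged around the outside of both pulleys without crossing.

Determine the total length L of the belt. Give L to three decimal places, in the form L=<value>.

open belt: β = asin((r2−r1)/C) = asin(4/48) = 4.7802°
wrap1 = π − 2β = 170.4396°
wrap2 = π + 2β = 189.5604°
tangent length = C·cosβ = 47.8330
L = r1·wrap1 + r2·wrap2 + 2·C·cosβ = 12·2.9747 + 16·3.3085 + 2·47.8330 = 184.2981

L=184.298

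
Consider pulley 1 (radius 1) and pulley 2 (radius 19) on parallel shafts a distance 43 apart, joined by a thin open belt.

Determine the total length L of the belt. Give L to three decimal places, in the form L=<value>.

L=156.483

open belt: β = asin((r2−r1)/C) = asin(18/43) = 24.7465°
wrap1 = π − 2β = 130.5070°
wrap2 = π + 2β = 229.4930°
tangent length = C·cosβ = 39.0512
L = r1·wrap1 + r2·wrap2 + 2·C·cosβ = 1·2.2778 + 19·4.0054 + 2·39.0512 = 156.4830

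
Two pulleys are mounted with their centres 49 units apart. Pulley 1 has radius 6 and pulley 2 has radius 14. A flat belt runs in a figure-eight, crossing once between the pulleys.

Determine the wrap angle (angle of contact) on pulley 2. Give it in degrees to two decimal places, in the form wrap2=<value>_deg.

crossed belt: β = asin((r1+r2)/C) = asin(20/49) = 24.0895°
wrap1 = wrap2 = π + 2β = 228.1790°

wrap2=228.18_deg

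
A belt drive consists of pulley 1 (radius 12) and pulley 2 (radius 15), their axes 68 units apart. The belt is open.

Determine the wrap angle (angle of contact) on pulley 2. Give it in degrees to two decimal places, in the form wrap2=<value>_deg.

open belt: β = asin((r2−r1)/C) = asin(3/68) = 2.5286°
wrap1 = π − 2β = 174.9428°
wrap2 = π + 2β = 185.0572°

wrap2=185.06_deg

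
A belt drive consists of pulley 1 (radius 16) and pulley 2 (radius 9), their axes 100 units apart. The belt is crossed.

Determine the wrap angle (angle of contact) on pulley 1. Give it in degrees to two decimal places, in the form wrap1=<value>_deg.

wrap1=208.96_deg

crossed belt: β = asin((r1+r2)/C) = asin(25/100) = 14.4775°
wrap1 = wrap2 = π + 2β = 208.9550°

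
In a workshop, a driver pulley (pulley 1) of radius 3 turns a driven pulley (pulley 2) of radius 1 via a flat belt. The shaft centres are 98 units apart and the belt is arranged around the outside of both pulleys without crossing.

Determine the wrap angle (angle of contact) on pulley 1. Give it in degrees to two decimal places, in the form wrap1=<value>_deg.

wrap1=182.34_deg

open belt: β = asin((r2−r1)/C) = asin(-2/98) = -1.1694°
wrap1 = π − 2β = 182.3388°
wrap2 = π + 2β = 177.6612°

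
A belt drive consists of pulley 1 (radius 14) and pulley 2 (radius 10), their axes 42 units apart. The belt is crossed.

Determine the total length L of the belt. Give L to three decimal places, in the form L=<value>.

L=173.529

crossed belt: β = asin((r1+r2)/C) = asin(24/42) = 34.8499°
wrap1 = wrap2 = π + 2β = 249.6998°
tangent length = C·cosβ = 34.4674
L = (r1+r2)·wrap + 2·C·cosβ = 24·4.3581 + 2·34.4674 = 173.5288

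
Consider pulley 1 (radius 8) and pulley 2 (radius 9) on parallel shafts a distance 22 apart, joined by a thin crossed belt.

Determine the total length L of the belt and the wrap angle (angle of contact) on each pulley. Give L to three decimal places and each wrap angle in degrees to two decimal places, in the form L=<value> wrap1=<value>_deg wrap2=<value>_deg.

crossed belt: β = asin((r1+r2)/C) = asin(17/22) = 50.5994°
wrap1 = wrap2 = π + 2β = 281.1989°
tangent length = C·cosβ = 13.9642
L = (r1+r2)·wrap + 2·C·cosβ = 17·4.9078 + 2·13.9642 = 111.3619

L=111.362 wrap1=281.20_deg wrap2=281.20_deg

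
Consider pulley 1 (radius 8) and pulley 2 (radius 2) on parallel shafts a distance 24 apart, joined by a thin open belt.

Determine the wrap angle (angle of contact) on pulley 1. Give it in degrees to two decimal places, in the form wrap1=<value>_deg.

open belt: β = asin((r2−r1)/C) = asin(-6/24) = -14.4775°
wrap1 = π − 2β = 208.9550°
wrap2 = π + 2β = 151.0450°

wrap1=208.96_deg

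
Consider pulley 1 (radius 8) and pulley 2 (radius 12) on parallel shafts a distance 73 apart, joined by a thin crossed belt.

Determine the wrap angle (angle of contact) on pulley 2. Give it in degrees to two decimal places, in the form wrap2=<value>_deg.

crossed belt: β = asin((r1+r2)/C) = asin(20/73) = 15.9008°
wrap1 = wrap2 = π + 2β = 211.8016°

wrap2=211.80_deg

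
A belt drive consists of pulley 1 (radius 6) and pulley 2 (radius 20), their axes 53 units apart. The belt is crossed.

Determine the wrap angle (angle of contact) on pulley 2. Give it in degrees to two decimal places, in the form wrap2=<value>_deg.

crossed belt: β = asin((r1+r2)/C) = asin(26/53) = 29.3778°
wrap1 = wrap2 = π + 2β = 238.7556°

wrap2=238.76_deg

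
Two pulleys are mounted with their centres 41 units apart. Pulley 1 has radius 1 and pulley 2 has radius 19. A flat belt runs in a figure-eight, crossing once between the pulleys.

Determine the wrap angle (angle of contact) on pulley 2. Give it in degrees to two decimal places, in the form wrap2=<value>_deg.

wrap2=238.39_deg

crossed belt: β = asin((r1+r2)/C) = asin(20/41) = 29.1964°
wrap1 = wrap2 = π + 2β = 238.3928°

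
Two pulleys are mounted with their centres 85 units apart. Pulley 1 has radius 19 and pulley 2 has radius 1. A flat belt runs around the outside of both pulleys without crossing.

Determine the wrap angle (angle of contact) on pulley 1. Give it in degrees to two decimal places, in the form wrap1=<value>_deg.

open belt: β = asin((r2−r1)/C) = asin(-18/85) = -12.2258°
wrap1 = π − 2β = 204.4516°
wrap2 = π + 2β = 155.5484°

wrap1=204.45_deg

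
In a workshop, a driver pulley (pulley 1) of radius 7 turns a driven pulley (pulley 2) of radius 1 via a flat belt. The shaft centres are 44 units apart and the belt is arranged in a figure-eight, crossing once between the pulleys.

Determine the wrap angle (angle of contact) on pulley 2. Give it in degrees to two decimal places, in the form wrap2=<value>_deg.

crossed belt: β = asin((r1+r2)/C) = asin(8/44) = 10.4757°
wrap1 = wrap2 = π + 2β = 200.9514°

wrap2=200.95_deg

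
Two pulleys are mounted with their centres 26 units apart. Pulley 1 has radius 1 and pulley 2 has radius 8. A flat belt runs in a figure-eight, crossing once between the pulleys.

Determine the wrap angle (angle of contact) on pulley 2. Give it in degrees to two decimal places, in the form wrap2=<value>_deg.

crossed belt: β = asin((r1+r2)/C) = asin(9/26) = 20.2522°
wrap1 = wrap2 = π + 2β = 220.5045°

wrap2=220.50_deg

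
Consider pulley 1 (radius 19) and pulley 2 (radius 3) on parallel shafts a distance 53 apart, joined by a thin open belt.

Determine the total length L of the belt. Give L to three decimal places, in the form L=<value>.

L=179.983

open belt: β = asin((r2−r1)/C) = asin(-16/53) = -17.5710°
wrap1 = π − 2β = 215.1419°
wrap2 = π + 2β = 144.8581°
tangent length = C·cosβ = 50.5272
L = r1·wrap1 + r2·wrap2 + 2·C·cosβ = 19·3.7549 + 3·2.5283 + 2·50.5272 = 179.9830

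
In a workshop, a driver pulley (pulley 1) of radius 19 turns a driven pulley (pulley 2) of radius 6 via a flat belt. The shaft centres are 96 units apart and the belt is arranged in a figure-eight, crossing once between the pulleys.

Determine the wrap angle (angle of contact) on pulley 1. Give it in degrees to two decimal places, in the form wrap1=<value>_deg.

crossed belt: β = asin((r1+r2)/C) = asin(25/96) = 15.0948°
wrap1 = wrap2 = π + 2β = 210.1896°

wrap1=210.19_deg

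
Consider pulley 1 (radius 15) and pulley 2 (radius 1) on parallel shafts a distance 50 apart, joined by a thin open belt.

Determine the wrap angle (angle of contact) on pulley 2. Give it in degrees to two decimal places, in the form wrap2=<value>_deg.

wrap2=147.48_deg

open belt: β = asin((r2−r1)/C) = asin(-14/50) = -16.2602°
wrap1 = π − 2β = 212.5204°
wrap2 = π + 2β = 147.4796°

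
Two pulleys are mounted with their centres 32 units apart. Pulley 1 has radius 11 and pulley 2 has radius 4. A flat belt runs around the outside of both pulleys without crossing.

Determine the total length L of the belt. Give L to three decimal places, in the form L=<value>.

open belt: β = asin((r2−r1)/C) = asin(-7/32) = -12.6356°
wrap1 = π − 2β = 205.2713°
wrap2 = π + 2β = 154.7287°
tangent length = C·cosβ = 31.2250
L = r1·wrap1 + r2·wrap2 + 2·C·cosβ = 11·3.5827 + 4·2.7005 + 2·31.2250 = 112.6613

L=112.661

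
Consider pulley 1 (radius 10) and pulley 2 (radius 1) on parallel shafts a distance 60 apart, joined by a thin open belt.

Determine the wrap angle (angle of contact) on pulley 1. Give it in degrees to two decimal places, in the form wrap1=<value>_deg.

open belt: β = asin((r2−r1)/C) = asin(-9/60) = -8.6269°
wrap1 = π − 2β = 197.2539°
wrap2 = π + 2β = 162.7461°

wrap1=197.25_deg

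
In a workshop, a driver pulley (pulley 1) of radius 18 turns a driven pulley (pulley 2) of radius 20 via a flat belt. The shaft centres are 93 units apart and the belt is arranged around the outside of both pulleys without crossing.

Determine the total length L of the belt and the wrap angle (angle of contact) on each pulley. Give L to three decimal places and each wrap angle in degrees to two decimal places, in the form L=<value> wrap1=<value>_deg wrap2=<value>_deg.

L=305.424 wrap1=177.54_deg wrap2=182.46_deg

open belt: β = asin((r2−r1)/C) = asin(2/93) = 1.2323°
wrap1 = π − 2β = 177.5355°
wrap2 = π + 2β = 182.4645°
tangent length = C·cosβ = 92.9785
L = r1·wrap1 + r2·wrap2 + 2·C·cosβ = 18·3.0986 + 20·3.1846 + 2·92.9785 = 305.4235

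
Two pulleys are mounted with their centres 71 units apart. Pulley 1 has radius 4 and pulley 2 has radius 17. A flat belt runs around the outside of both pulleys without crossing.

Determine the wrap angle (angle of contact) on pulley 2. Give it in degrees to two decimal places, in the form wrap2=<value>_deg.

open belt: β = asin((r2−r1)/C) = asin(13/71) = 10.5503°
wrap1 = π − 2β = 158.8994°
wrap2 = π + 2β = 201.1006°

wrap2=201.10_deg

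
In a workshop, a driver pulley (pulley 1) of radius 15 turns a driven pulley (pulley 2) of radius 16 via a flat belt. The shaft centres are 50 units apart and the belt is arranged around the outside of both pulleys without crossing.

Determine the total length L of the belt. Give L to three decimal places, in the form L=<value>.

L=197.409

open belt: β = asin((r2−r1)/C) = asin(1/50) = 1.1460°
wrap1 = π − 2β = 177.7080°
wrap2 = π + 2β = 182.2920°
tangent length = C·cosβ = 49.9900
L = r1·wrap1 + r2·wrap2 + 2·C·cosβ = 15·3.1016 + 16·3.1816 + 2·49.9900 = 197.4094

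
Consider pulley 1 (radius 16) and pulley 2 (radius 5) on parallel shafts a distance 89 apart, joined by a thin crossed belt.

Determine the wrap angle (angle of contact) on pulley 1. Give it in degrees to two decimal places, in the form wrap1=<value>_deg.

wrap1=207.30_deg

crossed belt: β = asin((r1+r2)/C) = asin(21/89) = 13.6479°
wrap1 = wrap2 = π + 2β = 207.2959°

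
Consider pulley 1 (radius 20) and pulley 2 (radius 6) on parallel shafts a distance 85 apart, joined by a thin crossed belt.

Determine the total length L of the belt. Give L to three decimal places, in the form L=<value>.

L=259.698

crossed belt: β = asin((r1+r2)/C) = asin(26/85) = 17.8113°
wrap1 = wrap2 = π + 2β = 215.6225°
tangent length = C·cosβ = 80.9259
L = (r1+r2)·wrap + 2·C·cosβ = 26·3.7633 + 2·80.9259 = 259.6982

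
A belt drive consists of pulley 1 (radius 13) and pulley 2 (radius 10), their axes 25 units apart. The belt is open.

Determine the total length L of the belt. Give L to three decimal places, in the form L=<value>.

L=122.617

open belt: β = asin((r2−r1)/C) = asin(-3/25) = -6.8921°
wrap1 = π − 2β = 193.7842°
wrap2 = π + 2β = 166.2158°
tangent length = C·cosβ = 24.8193
L = r1·wrap1 + r2·wrap2 + 2·C·cosβ = 13·3.3822 + 10·2.9010 + 2·24.8193 = 122.6171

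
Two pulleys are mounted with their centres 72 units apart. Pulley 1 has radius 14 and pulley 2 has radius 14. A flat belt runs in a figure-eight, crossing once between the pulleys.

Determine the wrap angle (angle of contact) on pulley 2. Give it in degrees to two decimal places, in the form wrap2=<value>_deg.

wrap2=225.77_deg

crossed belt: β = asin((r1+r2)/C) = asin(28/72) = 22.8854°
wrap1 = wrap2 = π + 2β = 225.7708°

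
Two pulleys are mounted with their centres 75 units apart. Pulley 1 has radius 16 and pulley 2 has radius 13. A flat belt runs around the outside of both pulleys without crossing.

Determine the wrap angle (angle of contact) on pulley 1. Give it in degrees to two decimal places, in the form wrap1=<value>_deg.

wrap1=184.58_deg

open belt: β = asin((r2−r1)/C) = asin(-3/75) = -2.2924°
wrap1 = π − 2β = 184.5849°
wrap2 = π + 2β = 175.4151°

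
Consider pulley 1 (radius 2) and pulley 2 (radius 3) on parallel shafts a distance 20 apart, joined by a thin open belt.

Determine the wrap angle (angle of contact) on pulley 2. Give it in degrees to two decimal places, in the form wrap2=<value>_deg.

wrap2=185.73_deg

open belt: β = asin((r2−r1)/C) = asin(1/20) = 2.8660°
wrap1 = π − 2β = 174.2680°
wrap2 = π + 2β = 185.7320°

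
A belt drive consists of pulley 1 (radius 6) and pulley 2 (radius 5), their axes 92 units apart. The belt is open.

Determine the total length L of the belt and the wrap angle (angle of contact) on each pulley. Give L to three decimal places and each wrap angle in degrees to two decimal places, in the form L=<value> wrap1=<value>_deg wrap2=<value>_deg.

open belt: β = asin((r2−r1)/C) = asin(-1/92) = -0.6228°
wrap1 = π − 2β = 181.2456°
wrap2 = π + 2β = 178.7544°
tangent length = C·cosβ = 91.9946
L = r1·wrap1 + r2·wrap2 + 2·C·cosβ = 6·3.1633 + 5·3.1199 + 2·91.9946 = 218.5684

L=218.568 wrap1=181.25_deg wrap2=178.75_deg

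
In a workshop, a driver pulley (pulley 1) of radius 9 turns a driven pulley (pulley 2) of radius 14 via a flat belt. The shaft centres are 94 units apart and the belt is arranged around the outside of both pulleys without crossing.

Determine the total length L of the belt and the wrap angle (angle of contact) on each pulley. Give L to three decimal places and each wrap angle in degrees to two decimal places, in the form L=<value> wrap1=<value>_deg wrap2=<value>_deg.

open belt: β = asin((r2−r1)/C) = asin(5/94) = 3.0491°
wrap1 = π − 2β = 173.9018°
wrap2 = π + 2β = 186.0982°
tangent length = C·cosβ = 93.8669
L = r1·wrap1 + r2·wrap2 + 2·C·cosβ = 9·3.0352 + 14·3.2480 + 2·93.8669 = 260.5227

L=260.523 wrap1=173.90_deg wrap2=186.10_deg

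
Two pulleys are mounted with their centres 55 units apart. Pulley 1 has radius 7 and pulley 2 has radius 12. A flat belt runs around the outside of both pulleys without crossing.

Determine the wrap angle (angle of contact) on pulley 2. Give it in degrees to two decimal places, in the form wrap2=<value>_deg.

open belt: β = asin((r2−r1)/C) = asin(5/55) = 5.2159°
wrap1 = π − 2β = 169.5682°
wrap2 = π + 2β = 190.4318°

wrap2=190.43_deg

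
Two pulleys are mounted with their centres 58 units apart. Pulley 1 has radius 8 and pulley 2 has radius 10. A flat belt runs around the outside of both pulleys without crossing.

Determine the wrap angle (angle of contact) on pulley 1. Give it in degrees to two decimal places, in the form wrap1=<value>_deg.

wrap1=176.05_deg

open belt: β = asin((r2−r1)/C) = asin(2/58) = 1.9761°
wrap1 = π − 2β = 176.0478°
wrap2 = π + 2β = 183.9522°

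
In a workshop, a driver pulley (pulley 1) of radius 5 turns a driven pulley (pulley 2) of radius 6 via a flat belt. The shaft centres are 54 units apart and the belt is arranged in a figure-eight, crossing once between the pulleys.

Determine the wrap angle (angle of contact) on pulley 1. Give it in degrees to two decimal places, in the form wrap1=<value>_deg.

crossed belt: β = asin((r1+r2)/C) = asin(11/54) = 11.7536°
wrap1 = wrap2 = π + 2β = 203.5073°

wrap1=203.51_deg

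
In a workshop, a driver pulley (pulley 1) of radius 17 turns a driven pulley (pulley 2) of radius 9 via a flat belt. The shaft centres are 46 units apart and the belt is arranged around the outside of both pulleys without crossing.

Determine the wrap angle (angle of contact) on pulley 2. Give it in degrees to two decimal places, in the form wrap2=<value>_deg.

wrap2=159.97_deg

open belt: β = asin((r2−r1)/C) = asin(-8/46) = -10.0154°
wrap1 = π − 2β = 200.0308°
wrap2 = π + 2β = 159.9692°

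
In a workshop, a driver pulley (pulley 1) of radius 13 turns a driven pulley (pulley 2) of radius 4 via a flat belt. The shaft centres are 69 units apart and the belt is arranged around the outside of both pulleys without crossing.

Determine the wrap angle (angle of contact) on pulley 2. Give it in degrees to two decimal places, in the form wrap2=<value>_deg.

wrap2=165.01_deg

open belt: β = asin((r2−r1)/C) = asin(-9/69) = -7.4947°
wrap1 = π − 2β = 194.9894°
wrap2 = π + 2β = 165.0106°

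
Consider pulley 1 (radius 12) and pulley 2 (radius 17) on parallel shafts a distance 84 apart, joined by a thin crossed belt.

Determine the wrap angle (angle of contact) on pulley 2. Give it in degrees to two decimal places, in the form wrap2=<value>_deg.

crossed belt: β = asin((r1+r2)/C) = asin(29/84) = 20.1963°
wrap1 = wrap2 = π + 2β = 220.3927°

wrap2=220.39_deg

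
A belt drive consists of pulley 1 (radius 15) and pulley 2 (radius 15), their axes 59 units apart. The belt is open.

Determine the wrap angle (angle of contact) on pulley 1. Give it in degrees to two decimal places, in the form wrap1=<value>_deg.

open belt: β = asin((r2−r1)/C) = asin(0/59) = 0.0000°
wrap1 = π − 2β = 180.0000°
wrap2 = π + 2β = 180.0000°

wrap1=180.00_deg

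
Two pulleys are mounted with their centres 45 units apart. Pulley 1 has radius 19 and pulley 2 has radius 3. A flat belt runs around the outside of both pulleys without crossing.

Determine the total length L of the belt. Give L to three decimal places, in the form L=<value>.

open belt: β = asin((r2−r1)/C) = asin(-16/45) = -20.8275°
wrap1 = π − 2β = 221.6550°
wrap2 = π + 2β = 138.3450°
tangent length = C·cosβ = 42.0595
L = r1·wrap1 + r2·wrap2 + 2·C·cosβ = 19·3.8686 + 3·2.4146 + 2·42.0595 = 164.8663

L=164.866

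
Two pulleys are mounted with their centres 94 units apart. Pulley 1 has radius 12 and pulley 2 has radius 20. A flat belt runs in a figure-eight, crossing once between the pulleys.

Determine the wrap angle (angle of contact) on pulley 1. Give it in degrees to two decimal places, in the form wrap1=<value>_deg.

crossed belt: β = asin((r1+r2)/C) = asin(32/94) = 19.9028°
wrap1 = wrap2 = π + 2β = 219.8056°

wrap1=219.81_deg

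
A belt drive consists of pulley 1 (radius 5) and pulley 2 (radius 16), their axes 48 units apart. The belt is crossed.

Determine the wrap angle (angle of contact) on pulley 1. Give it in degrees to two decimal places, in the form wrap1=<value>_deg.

wrap1=231.89_deg

crossed belt: β = asin((r1+r2)/C) = asin(21/48) = 25.9445°
wrap1 = wrap2 = π + 2β = 231.8890°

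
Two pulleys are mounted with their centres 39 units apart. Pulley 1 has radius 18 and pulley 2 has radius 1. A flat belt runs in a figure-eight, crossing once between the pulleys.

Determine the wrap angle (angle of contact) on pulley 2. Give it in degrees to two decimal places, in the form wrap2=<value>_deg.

crossed belt: β = asin((r1+r2)/C) = asin(19/39) = 29.1554°
wrap1 = wrap2 = π + 2β = 238.3107°

wrap2=238.31_deg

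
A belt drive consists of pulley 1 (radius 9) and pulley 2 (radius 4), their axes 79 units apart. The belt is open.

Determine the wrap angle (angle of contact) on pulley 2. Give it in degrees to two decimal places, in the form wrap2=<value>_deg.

open belt: β = asin((r2−r1)/C) = asin(-5/79) = -3.6287°
wrap1 = π − 2β = 187.2575°
wrap2 = π + 2β = 172.7425°

wrap2=172.74_deg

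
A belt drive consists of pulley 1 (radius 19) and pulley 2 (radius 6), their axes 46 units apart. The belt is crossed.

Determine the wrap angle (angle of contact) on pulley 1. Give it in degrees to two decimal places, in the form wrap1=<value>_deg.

wrap1=245.84_deg

crossed belt: β = asin((r1+r2)/C) = asin(25/46) = 32.9207°
wrap1 = wrap2 = π + 2β = 245.8415°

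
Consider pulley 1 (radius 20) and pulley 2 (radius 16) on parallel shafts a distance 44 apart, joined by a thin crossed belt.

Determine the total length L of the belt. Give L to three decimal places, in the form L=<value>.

crossed belt: β = asin((r1+r2)/C) = asin(36/44) = 54.9032°
wrap1 = wrap2 = π + 2β = 289.8064°
tangent length = C·cosβ = 25.2982
L = (r1+r2)·wrap + 2·C·cosβ = 36·5.0581 + 2·25.2982 = 232.6872

L=232.687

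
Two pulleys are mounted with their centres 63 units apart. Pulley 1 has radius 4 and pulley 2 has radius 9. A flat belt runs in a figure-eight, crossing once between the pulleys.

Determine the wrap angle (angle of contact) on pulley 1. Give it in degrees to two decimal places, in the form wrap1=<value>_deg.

wrap1=203.82_deg

crossed belt: β = asin((r1+r2)/C) = asin(13/63) = 11.9085°
wrap1 = wrap2 = π + 2β = 203.8170°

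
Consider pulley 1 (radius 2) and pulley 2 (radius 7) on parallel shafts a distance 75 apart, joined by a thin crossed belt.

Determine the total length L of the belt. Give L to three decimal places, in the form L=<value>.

crossed belt: β = asin((r1+r2)/C) = asin(9/75) = 6.8921°
wrap1 = wrap2 = π + 2β = 193.7842°
tangent length = C·cosβ = 74.4580
L = (r1+r2)·wrap + 2·C·cosβ = 9·3.3822 + 2·74.4580 = 179.3556

L=179.356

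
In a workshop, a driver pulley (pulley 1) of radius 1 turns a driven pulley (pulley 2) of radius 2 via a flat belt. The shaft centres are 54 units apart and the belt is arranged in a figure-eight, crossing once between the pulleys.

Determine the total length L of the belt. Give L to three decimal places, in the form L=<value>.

crossed belt: β = asin((r1+r2)/C) = asin(3/54) = 3.1847°
wrap1 = wrap2 = π + 2β = 186.3695°
tangent length = C·cosβ = 53.9166
L = (r1+r2)·wrap + 2·C·cosβ = 3·3.2528 + 2·53.9166 = 117.5915

L=117.591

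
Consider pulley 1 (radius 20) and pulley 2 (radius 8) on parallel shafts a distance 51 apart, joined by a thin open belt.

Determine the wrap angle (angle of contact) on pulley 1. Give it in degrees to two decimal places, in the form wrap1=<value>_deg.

open belt: β = asin((r2−r1)/C) = asin(-12/51) = -13.6090°
wrap1 = π − 2β = 207.2179°
wrap2 = π + 2β = 152.7821°

wrap1=207.22_deg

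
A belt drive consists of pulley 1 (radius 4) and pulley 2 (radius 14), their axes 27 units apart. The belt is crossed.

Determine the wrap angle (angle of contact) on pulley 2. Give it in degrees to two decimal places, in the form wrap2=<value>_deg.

wrap2=263.62_deg

crossed belt: β = asin((r1+r2)/C) = asin(18/27) = 41.8103°
wrap1 = wrap2 = π + 2β = 263.6206°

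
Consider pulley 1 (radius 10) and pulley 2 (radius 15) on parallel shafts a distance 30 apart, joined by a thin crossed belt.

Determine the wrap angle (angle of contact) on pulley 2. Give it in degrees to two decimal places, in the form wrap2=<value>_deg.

wrap2=292.89_deg

crossed belt: β = asin((r1+r2)/C) = asin(25/30) = 56.4427°
wrap1 = wrap2 = π + 2β = 292.8854°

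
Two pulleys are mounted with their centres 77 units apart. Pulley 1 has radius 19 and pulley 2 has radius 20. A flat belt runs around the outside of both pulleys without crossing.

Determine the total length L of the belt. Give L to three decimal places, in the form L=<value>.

L=276.535

open belt: β = asin((r2−r1)/C) = asin(1/77) = 0.7441°
wrap1 = π − 2β = 178.5118°
wrap2 = π + 2β = 181.4882°
tangent length = C·cosβ = 76.9935
L = r1·wrap1 + r2·wrap2 + 2·C·cosβ = 19·3.1156 + 20·3.1676 + 2·76.9935 = 276.5351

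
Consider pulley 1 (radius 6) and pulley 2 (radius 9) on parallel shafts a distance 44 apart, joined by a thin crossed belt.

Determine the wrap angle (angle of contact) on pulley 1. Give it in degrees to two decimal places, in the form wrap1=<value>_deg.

crossed belt: β = asin((r1+r2)/C) = asin(15/44) = 19.9323°
wrap1 = wrap2 = π + 2β = 219.8645°

wrap1=219.86_deg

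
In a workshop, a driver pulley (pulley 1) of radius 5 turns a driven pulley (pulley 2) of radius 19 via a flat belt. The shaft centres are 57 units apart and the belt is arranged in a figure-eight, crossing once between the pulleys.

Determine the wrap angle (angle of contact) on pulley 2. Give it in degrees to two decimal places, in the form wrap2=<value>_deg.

crossed belt: β = asin((r1+r2)/C) = asin(24/57) = 24.9011°
wrap1 = wrap2 = π + 2β = 229.8021°

wrap2=229.80_deg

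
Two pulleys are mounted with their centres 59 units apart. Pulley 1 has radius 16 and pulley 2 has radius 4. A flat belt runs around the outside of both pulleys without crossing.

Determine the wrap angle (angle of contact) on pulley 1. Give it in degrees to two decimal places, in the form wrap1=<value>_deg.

open belt: β = asin((r2−r1)/C) = asin(-12/59) = -11.7353°
wrap1 = π − 2β = 203.4705°
wrap2 = π + 2β = 156.5295°

wrap1=203.47_deg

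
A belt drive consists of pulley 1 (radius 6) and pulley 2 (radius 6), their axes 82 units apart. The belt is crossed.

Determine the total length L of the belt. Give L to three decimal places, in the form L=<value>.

crossed belt: β = asin((r1+r2)/C) = asin(12/82) = 8.4150°
wrap1 = wrap2 = π + 2β = 196.8299°
tangent length = C·cosβ = 81.1172
L = (r1+r2)·wrap + 2·C·cosβ = 12·3.4353 + 2·81.1172 = 203.4584

L=203.458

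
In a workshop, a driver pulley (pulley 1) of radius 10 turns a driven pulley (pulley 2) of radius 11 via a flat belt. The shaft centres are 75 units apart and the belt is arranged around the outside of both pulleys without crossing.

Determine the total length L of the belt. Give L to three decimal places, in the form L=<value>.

L=215.987

open belt: β = asin((r2−r1)/C) = asin(1/75) = 0.7640°
wrap1 = π − 2β = 178.4721°
wrap2 = π + 2β = 181.5279°
tangent length = C·cosβ = 74.9933
L = r1·wrap1 + r2·wrap2 + 2·C·cosβ = 10·3.1149 + 11·3.1683 + 2·74.9933 = 215.9868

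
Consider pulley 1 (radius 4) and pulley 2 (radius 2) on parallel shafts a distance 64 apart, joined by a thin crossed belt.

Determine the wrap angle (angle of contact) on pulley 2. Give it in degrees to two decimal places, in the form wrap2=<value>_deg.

crossed belt: β = asin((r1+r2)/C) = asin(6/64) = 5.3794°
wrap1 = wrap2 = π + 2β = 190.7588°

wrap2=190.76_deg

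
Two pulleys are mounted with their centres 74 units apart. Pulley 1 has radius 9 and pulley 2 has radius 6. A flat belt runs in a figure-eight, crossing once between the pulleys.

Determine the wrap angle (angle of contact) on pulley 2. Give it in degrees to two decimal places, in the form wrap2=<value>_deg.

wrap2=203.39_deg

crossed belt: β = asin((r1+r2)/C) = asin(15/74) = 11.6951°
wrap1 = wrap2 = π + 2β = 203.3901°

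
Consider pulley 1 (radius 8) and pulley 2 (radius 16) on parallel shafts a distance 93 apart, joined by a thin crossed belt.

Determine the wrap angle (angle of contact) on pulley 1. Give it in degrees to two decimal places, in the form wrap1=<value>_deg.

wrap1=209.91_deg

crossed belt: β = asin((r1+r2)/C) = asin(24/93) = 14.9552°
wrap1 = wrap2 = π + 2β = 209.9105°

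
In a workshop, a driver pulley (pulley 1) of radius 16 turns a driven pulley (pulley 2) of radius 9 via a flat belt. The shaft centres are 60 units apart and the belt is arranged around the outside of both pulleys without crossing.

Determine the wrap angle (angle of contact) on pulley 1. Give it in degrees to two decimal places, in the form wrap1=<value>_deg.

open belt: β = asin((r2−r1)/C) = asin(-7/60) = -6.6998°
wrap1 = π − 2β = 193.3995°
wrap2 = π + 2β = 166.6005°

wrap1=193.40_deg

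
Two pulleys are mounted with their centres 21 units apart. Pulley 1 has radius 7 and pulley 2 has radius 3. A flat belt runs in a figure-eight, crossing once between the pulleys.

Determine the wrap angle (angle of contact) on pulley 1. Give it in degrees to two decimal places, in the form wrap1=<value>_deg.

crossed belt: β = asin((r1+r2)/C) = asin(10/21) = 28.4369°
wrap1 = wrap2 = π + 2β = 236.8738°

wrap1=236.87_deg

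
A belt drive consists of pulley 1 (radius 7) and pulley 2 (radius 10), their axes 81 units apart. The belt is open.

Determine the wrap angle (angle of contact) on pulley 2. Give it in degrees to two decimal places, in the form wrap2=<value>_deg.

open belt: β = asin((r2−r1)/C) = asin(3/81) = 2.1226°
wrap1 = π − 2β = 175.7549°
wrap2 = π + 2β = 184.2451°

wrap2=184.25_deg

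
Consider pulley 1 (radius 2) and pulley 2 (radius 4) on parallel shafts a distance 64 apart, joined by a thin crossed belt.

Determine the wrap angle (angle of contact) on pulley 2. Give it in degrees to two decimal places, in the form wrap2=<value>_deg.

wrap2=190.76_deg

crossed belt: β = asin((r1+r2)/C) = asin(6/64) = 5.3794°
wrap1 = wrap2 = π + 2β = 190.7588°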